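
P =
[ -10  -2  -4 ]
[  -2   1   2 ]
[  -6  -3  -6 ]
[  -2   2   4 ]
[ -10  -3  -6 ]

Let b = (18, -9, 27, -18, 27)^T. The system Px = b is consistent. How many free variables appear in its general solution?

1

Row reduce the augmented matrix [P | b].
R2 ← R2 − (1/5)·R1: [0, 7/5, 14/5, -63/5]
R3 ← R3 − (3/5)·R1: [0, -9/5, -18/5, 81/5]
R4 ← R4 − (1/5)·R1: [0, 12/5, 24/5, -108/5]
R5 ← R5 − R1: [0, -1, -2, 9]
R3 ← R3 + (9/7)·R2: [0, 0, 0, 0]
R4 ← R4 − (12/7)·R2: [0, 0, 0, 0]
R5 ← R5 + (5/7)·R2: [0, 0, 0, 0]
The echelon form has 2 nonzero rows, and every pivot lies in the first 3 columns, so rank(P) = rank([P|b]) = 2.
The system is consistent.
Free variables = (unknowns) − (rank) = 3 − 2 = 1.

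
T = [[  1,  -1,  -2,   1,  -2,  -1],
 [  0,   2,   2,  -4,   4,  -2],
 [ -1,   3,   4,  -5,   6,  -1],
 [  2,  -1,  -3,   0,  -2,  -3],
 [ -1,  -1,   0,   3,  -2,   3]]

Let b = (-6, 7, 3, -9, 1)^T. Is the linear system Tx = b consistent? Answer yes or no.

no

Row reduce the augmented matrix [T | b].
R3 ← R3 + R1: [0, 2, 2, -4, 4, -2, -3]
R4 ← R4 − (2)·R1: [0, 1, 1, -2, 2, -1, 3]
R5 ← R5 + R1: [0, -2, -2, 4, -4, 2, -5]
R3 ← R3 − R2: [0, 0, 0, 0, 0, 0, -10]
R4 ← R4 − (1/2)·R2: [0, 0, 0, 0, 0, 0, -1/2]
R5 ← R5 + R2: [0, 0, 0, 0, 0, 0, 2]
R4 ← R4 − (1/20)·R3: [0, 0, 0, 0, 0, 0, 0]
R5 ← R5 + (1/5)·R3: [0, 0, 0, 0, 0, 0, 0]
The echelon form has 3 nonzero rows; the last pivot sits in the augmented column, so rank(T) = 2 but rank([T|b]) = 3.
Since the ranks differ, the system is inconsistent.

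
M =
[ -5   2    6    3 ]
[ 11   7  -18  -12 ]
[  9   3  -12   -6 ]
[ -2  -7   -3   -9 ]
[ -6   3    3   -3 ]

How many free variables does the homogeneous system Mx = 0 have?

Row reduce to echelon form.
R2 ← R2 + (11/5)·R1: [0, 57/5, -24/5, -27/5]
R3 ← R3 + (9/5)·R1: [0, 33/5, -6/5, -3/5]
R4 ← R4 − (2/5)·R1: [0, -39/5, -27/5, -51/5]
R5 ← R5 − (6/5)·R1: [0, 3/5, -21/5, -33/5]
R3 ← R3 − (11/19)·R2: [0, 0, 30/19, 48/19]
R4 ← R4 + (13/19)·R2: [0, 0, -165/19, -264/19]
R5 ← R5 − (1/19)·R2: [0, 0, -75/19, -120/19]
R4 ← R4 + (11/2)·R3: [0, 0, 0, 0]
R5 ← R5 + (5/2)·R3: [0, 0, 0, 0]
3 nonzero rows, so rank(M) = 3.
M has 4 columns; by rank–nullity, nullity = 4 − 3 = 1.

1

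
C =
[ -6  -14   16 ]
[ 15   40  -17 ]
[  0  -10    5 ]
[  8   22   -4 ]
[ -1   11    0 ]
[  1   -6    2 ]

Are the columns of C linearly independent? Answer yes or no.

yes

Row reduce C to echelon form.
R2 ← R2 + (5/2)·R1: [0, 5, 23]
R4 ← R4 + (4/3)·R1: [0, 10/3, 52/3]
R5 ← R5 − (1/6)·R1: [0, 40/3, -8/3]
R6 ← R6 + (1/6)·R1: [0, -25/3, 14/3]
R3 ← R3 + (2)·R2: [0, 0, 51]
R4 ← R4 − (2/3)·R2: [0, 0, 2]
R5 ← R5 − (8/3)·R2: [0, 0, -64]
R6 ← R6 + (5/3)·R2: [0, 0, 43]
R4 ← R4 − (2/51)·R3: [0, 0, 0]
R5 ← R5 + (64/51)·R3: [0, 0, 0]
R6 ← R6 − (43/51)·R3: [0, 0, 0]
3 pivots among 3 columns.
Every column is a pivot column, so the columns are linearly independent.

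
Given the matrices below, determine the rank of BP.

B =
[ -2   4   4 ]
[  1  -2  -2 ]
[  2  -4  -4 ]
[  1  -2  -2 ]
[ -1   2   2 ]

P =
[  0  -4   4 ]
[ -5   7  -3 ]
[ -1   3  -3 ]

1

First compute BP:
[[-24,  48, -32],
 [ 12, -24,  16],
 [ 24, -48,  32],
 [ 12, -24,  16],
 [-12,  24, -16]]
Now row reduce the product.
R2 ← R2 + (1/2)·R1: [0, 0, 0]
R3 ← R3 + R1: [0, 0, 0]
R4 ← R4 + (1/2)·R1: [0, 0, 0]
R5 ← R5 − (1/2)·R1: [0, 0, 0]
1 nonzero row, so rank(BP) = 1.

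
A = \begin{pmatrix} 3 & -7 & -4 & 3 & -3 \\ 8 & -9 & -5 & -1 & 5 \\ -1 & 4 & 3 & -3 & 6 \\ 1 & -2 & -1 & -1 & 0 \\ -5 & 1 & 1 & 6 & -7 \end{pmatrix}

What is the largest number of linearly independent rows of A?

Row reduce to echelon form.
R2 ← R2 − (8/3)·R1: [0, 29/3, 17/3, -9, 13]
R3 ← R3 + (1/3)·R1: [0, 5/3, 5/3, -2, 5]
R4 ← R4 − (1/3)·R1: [0, 1/3, 1/3, -2, 1]
R5 ← R5 + (5/3)·R1: [0, -32/3, -17/3, 11, -12]
R3 ← R3 − (5/29)·R2: [0, 0, 20/29, -13/29, 80/29]
R4 ← R4 − (1/29)·R2: [0, 0, 4/29, -49/29, 16/29]
R5 ← R5 + (32/29)·R2: [0, 0, 17/29, 31/29, 68/29]
R4 ← R4 − (1/5)·R3: [0, 0, 0, -8/5, 0]
R5 ← R5 − (17/20)·R3: [0, 0, 0, 29/20, 0]
R5 ← R5 + (29/32)·R4: [0, 0, 0, 0, 0]
Echelon form has 4 nonzero rows, so rank(A) = 4.
The rank gives the maximum number of linearly independent rows: 4.

4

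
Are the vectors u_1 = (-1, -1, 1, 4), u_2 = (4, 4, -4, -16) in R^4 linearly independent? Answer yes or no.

no

Form the matrix with these vectors as rows and row reduce.
R2 ← R2 + (4)·R1: [0, 0, 0, 0]
1 nonzero row, so the 2 vectors span a space of dimension 1.
Since 1 < 2, the vectors are linearly dependent.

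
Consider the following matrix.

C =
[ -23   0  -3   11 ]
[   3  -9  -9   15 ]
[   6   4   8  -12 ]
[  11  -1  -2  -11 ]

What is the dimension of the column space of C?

Row reduce to echelon form.
R2 ← R2 + (3/23)·R1: [0, -9, -216/23, 378/23]
R3 ← R3 + (6/23)·R1: [0, 4, 166/23, -210/23]
R4 ← R4 + (11/23)·R1: [0, -1, -79/23, -132/23]
R3 ← R3 + (4/9)·R2: [0, 0, 70/23, -42/23]
R4 ← R4 − (1/9)·R2: [0, 0, -55/23, -174/23]
R4 ← R4 + (11/14)·R3: [0, 0, 0, -9]
Echelon form has 4 nonzero rows, so rank(C) = 4.
The column space has dimension equal to the rank: 4.

4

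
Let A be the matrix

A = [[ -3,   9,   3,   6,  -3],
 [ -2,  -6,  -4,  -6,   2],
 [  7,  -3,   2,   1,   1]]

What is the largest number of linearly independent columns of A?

2

Row reduce to echelon form.
R2 ← R2 − (2/3)·R1: [0, -12, -6, -10, 4]
R3 ← R3 + (7/3)·R1: [0, 18, 9, 15, -6]
R3 ← R3 + (3/2)·R2: [0, 0, 0, 0, 0]
Echelon form has 2 nonzero rows, so rank(A) = 2.
The rank gives the maximum number of linearly independent columns: 2.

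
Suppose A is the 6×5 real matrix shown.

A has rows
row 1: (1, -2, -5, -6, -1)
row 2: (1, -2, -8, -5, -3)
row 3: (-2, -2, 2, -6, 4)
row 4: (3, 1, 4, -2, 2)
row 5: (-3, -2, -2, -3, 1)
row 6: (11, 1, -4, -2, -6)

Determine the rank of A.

4

Row reduce to echelon form.
R2 ← R2 − R1: [0, 0, -3, 1, -2]
R3 ← R3 + (2)·R1: [0, -6, -8, -18, 2]
R4 ← R4 − (3)·R1: [0, 7, 19, 16, 5]
R5 ← R5 + (3)·R1: [0, -8, -17, -21, -2]
R6 ← R6 − (11)·R1: [0, 23, 51, 64, 5]
Swap R2 ↔ R3
R4 ← R4 + (7/6)·R2: [0, 0, 29/3, -5, 22/3]
R5 ← R5 − (4/3)·R2: [0, 0, -19/3, 3, -14/3]
R6 ← R6 + (23/6)·R2: [0, 0, 61/3, -5, 38/3]
R4 ← R4 + (29/9)·R3: [0, 0, 0, -16/9, 8/9]
R5 ← R5 − (19/9)·R3: [0, 0, 0, 8/9, -4/9]
R6 ← R6 + (61/9)·R3: [0, 0, 0, 16/9, -8/9]
R5 ← R5 + (1/2)·R4: [0, 0, 0, 0, 0]
R6 ← R6 + R4: [0, 0, 0, 0, 0]
Echelon form has 4 nonzero rows, so rank(A) = 4.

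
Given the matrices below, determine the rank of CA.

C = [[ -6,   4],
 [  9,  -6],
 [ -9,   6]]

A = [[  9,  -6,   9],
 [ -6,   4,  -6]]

1

First compute CA:
[[-78,  52, -78],
 [117, -78, 117],
 [-117,  78, -117]]
Now row reduce the product.
R2 ← R2 + (3/2)·R1: [0, 0, 0]
R3 ← R3 − (3/2)·R1: [0, 0, 0]
1 nonzero row, so rank(CA) = 1.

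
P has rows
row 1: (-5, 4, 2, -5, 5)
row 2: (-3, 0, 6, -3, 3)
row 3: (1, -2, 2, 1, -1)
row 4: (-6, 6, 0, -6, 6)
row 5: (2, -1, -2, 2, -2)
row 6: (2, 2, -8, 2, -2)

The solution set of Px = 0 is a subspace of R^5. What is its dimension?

3

Row reduce to echelon form.
R2 ← R2 − (3/5)·R1: [0, -12/5, 24/5, 0, 0]
R3 ← R3 + (1/5)·R1: [0, -6/5, 12/5, 0, 0]
R4 ← R4 − (6/5)·R1: [0, 6/5, -12/5, 0, 0]
R5 ← R5 + (2/5)·R1: [0, 3/5, -6/5, 0, 0]
R6 ← R6 + (2/5)·R1: [0, 18/5, -36/5, 0, 0]
R3 ← R3 − (1/2)·R2: [0, 0, 0, 0, 0]
R4 ← R4 + (1/2)·R2: [0, 0, 0, 0, 0]
R5 ← R5 + (1/4)·R2: [0, 0, 0, 0, 0]
R6 ← R6 + (3/2)·R2: [0, 0, 0, 0, 0]
2 nonzero rows, so rank(P) = 2.
P has 5 columns; by rank–nullity, nullity = 5 − 2 = 3.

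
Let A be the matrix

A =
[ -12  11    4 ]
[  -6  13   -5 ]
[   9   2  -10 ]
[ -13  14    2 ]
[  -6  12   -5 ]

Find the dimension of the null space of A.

Row reduce to echelon form.
R2 ← R2 − (1/2)·R1: [0, 15/2, -7]
R3 ← R3 + (3/4)·R1: [0, 41/4, -7]
R4 ← R4 − (13/12)·R1: [0, 25/12, -7/3]
R5 ← R5 − (1/2)·R1: [0, 13/2, -7]
R3 ← R3 − (41/30)·R2: [0, 0, 77/30]
R4 ← R4 − (5/18)·R2: [0, 0, -7/18]
R5 ← R5 − (13/15)·R2: [0, 0, -14/15]
R4 ← R4 + (5/33)·R3: [0, 0, 0]
R5 ← R5 + (4/11)·R3: [0, 0, 0]
3 nonzero rows, so rank(A) = 3.
A has 3 columns; by rank–nullity, nullity = 3 − 3 = 0.

0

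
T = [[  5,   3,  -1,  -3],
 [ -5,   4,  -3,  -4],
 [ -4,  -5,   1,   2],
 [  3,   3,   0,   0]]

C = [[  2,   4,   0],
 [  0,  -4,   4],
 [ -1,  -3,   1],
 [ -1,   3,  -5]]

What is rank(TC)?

First compute TC:
[[ 14,   2,  26],
 [ -3, -39,  33],
 [-11,   7, -29],
 [  6,   0,  12]]
Now row reduce the product.
R2 ← R2 + (3/14)·R1: [0, -270/7, 270/7]
R3 ← R3 + (11/14)·R1: [0, 60/7, -60/7]
R4 ← R4 − (3/7)·R1: [0, -6/7, 6/7]
R3 ← R3 + (2/9)·R2: [0, 0, 0]
R4 ← R4 − (1/45)·R2: [0, 0, 0]
2 nonzero rows, so rank(TC) = 2.

2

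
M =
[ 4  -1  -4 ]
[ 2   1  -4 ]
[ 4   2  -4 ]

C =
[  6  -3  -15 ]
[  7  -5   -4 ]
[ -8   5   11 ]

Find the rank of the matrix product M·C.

2

First compute MC:
[[ 49, -27, -100],
 [ 51, -31, -78],
 [ 70, -42, -112]]
Now row reduce the product.
R2 ← R2 − (51/49)·R1: [0, -142/49, 1278/49]
R3 ← R3 − (10/7)·R1: [0, -24/7, 216/7]
R3 ← R3 − (84/71)·R2: [0, 0, 0]
2 nonzero rows, so rank(MC) = 2.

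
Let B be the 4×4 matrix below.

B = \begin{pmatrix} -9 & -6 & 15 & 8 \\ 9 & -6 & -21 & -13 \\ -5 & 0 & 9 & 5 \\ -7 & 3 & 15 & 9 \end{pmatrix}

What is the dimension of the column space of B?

Row reduce to echelon form.
R2 ← R2 + R1: [0, -12, -6, -5]
R3 ← R3 − (5/9)·R1: [0, 10/3, 2/3, 5/9]
R4 ← R4 − (7/9)·R1: [0, 23/3, 10/3, 25/9]
R3 ← R3 + (5/18)·R2: [0, 0, -1, -5/6]
R4 ← R4 + (23/36)·R2: [0, 0, -1/2, -5/12]
R4 ← R4 − (1/2)·R3: [0, 0, 0, 0]
Echelon form has 3 nonzero rows, so rank(B) = 3.
The column space has dimension equal to the rank: 3.

3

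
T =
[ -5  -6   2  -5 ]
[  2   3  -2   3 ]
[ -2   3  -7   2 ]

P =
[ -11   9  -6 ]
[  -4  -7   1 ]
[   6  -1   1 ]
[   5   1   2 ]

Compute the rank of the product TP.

3

First compute TP:
[[ 66, -10,  16],
 [-31,   2,  -5],
 [-22, -30,  12]]
Now row reduce the product.
R2 ← R2 + (31/66)·R1: [0, -89/33, 83/33]
R3 ← R3 + (1/3)·R1: [0, -100/3, 52/3]
R3 ← R3 − (1100/89)·R2: [0, 0, -1224/89]
3 nonzero rows, so rank(TP) = 3.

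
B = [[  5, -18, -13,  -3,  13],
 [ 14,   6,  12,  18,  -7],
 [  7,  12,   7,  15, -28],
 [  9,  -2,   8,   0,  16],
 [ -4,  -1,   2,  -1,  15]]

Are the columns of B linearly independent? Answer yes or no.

yes

Row reduce B to echelon form.
R2 ← R2 − (14/5)·R1: [0, 282/5, 242/5, 132/5, -217/5]
R3 ← R3 − (7/5)·R1: [0, 186/5, 126/5, 96/5, -231/5]
R4 ← R4 − (9/5)·R1: [0, 152/5, 157/5, 27/5, -37/5]
R5 ← R5 + (4/5)·R1: [0, -77/5, -42/5, -17/5, 127/5]
R3 ← R3 − (31/47)·R2: [0, 0, -316/47, 84/47, -826/47]
R4 ← R4 − (76/141)·R2: [0, 0, 749/141, -415/47, 2255/141]
R5 ← R5 + (77/282)·R2: [0, 0, 679/141, 179/47, 3821/282]
R4 ← R4 + (749/948)·R3: [0, 0, 0, -586/79, 333/158]
R5 ← R5 + (679/948)·R3: [0, 0, 0, 402/79, 76/79]
R5 ← R5 + (201/293)·R4: [0, 0, 0, 0, 1411/586]
5 pivots among 5 columns.
Every column is a pivot column, so the columns are linearly independent.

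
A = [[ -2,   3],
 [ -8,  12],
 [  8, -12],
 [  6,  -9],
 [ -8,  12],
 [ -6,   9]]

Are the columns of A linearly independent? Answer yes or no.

Row reduce A to echelon form.
R2 ← R2 − (4)·R1: [0, 0]
R3 ← R3 + (4)·R1: [0, 0]
R4 ← R4 + (3)·R1: [0, 0]
R5 ← R5 − (4)·R1: [0, 0]
R6 ← R6 − (3)·R1: [0, 0]
1 pivot among 2 columns.
Only 1 < 2 pivot columns, so the columns are linearly dependent.

no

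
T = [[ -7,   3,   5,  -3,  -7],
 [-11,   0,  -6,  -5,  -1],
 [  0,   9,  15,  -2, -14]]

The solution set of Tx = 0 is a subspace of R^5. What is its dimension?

Row reduce to echelon form.
R2 ← R2 − (11/7)·R1: [0, -33/7, -97/7, -2/7, 10]
R3 ← R3 + (21/11)·R2: [0, 0, -126/11, -28/11, 56/11]
3 nonzero rows, so rank(T) = 3.
T has 5 columns; by rank–nullity, nullity = 5 − 3 = 2.

2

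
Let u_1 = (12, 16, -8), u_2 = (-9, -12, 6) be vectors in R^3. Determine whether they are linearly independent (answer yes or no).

Form the matrix with these vectors as rows and row reduce.
R2 ← R2 + (3/4)·R1: [0, 0, 0]
1 nonzero row, so the 2 vectors span a space of dimension 1.
Since 1 < 2, the vectors are linearly dependent.

no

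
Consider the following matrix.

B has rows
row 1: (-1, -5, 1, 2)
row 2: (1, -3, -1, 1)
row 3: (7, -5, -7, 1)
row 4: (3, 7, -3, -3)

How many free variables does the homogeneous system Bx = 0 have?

2

Row reduce to echelon form.
R2 ← R2 + R1: [0, -8, 0, 3]
R3 ← R3 + (7)·R1: [0, -40, 0, 15]
R4 ← R4 + (3)·R1: [0, -8, 0, 3]
R3 ← R3 − (5)·R2: [0, 0, 0, 0]
R4 ← R4 − R2: [0, 0, 0, 0]
2 nonzero rows, so rank(B) = 2.
B has 4 columns; by rank–nullity, nullity = 4 − 2 = 2.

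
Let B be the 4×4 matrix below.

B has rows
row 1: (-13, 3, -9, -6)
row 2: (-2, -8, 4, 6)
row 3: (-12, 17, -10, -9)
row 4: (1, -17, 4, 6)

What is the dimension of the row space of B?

Row reduce to echelon form.
R2 ← R2 − (2/13)·R1: [0, -110/13, 70/13, 90/13]
R3 ← R3 − (12/13)·R1: [0, 185/13, -22/13, -45/13]
R4 ← R4 + (1/13)·R1: [0, -218/13, 43/13, 72/13]
R3 ← R3 + (37/22)·R2: [0, 0, 81/11, 90/11]
R4 ← R4 − (109/55)·R2: [0, 0, -81/11, -90/11]
R4 ← R4 + R3: [0, 0, 0, 0]
Echelon form has 3 nonzero rows, so rank(B) = 3.
The row space has dimension equal to the rank: 3.

3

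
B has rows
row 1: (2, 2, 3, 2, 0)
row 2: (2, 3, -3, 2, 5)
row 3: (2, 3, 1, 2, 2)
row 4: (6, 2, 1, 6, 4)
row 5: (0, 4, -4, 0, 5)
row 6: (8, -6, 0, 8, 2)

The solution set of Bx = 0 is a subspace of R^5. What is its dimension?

Row reduce to echelon form.
R2 ← R2 − R1: [0, 1, -6, 0, 5]
R3 ← R3 − R1: [0, 1, -2, 0, 2]
R4 ← R4 − (3)·R1: [0, -4, -8, 0, 4]
R6 ← R6 − (4)·R1: [0, -14, -12, 0, 2]
R3 ← R3 − R2: [0, 0, 4, 0, -3]
R4 ← R4 + (4)·R2: [0, 0, -32, 0, 24]
R5 ← R5 − (4)·R2: [0, 0, 20, 0, -15]
R6 ← R6 + (14)·R2: [0, 0, -96, 0, 72]
R4 ← R4 + (8)·R3: [0, 0, 0, 0, 0]
R5 ← R5 − (5)·R3: [0, 0, 0, 0, 0]
R6 ← R6 + (24)·R3: [0, 0, 0, 0, 0]
3 nonzero rows, so rank(B) = 3.
B has 5 columns; by rank–nullity, nullity = 5 − 3 = 2.

2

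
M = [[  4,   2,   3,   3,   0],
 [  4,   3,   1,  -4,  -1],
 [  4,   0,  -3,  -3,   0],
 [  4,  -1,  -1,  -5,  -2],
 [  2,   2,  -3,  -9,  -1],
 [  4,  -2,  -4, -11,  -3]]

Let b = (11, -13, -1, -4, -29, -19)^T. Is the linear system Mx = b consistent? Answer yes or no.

yes

Row reduce the augmented matrix [M | b].
R2 ← R2 − R1: [0, 1, -2, -7, -1, -24]
R3 ← R3 − R1: [0, -2, -6, -6, 0, -12]
R4 ← R4 − R1: [0, -3, -4, -8, -2, -15]
R5 ← R5 − (1/2)·R1: [0, 1, -9/2, -21/2, -1, -69/2]
R6 ← R6 − R1: [0, -4, -7, -14, -3, -30]
R3 ← R3 + (2)·R2: [0, 0, -10, -20, -2, -60]
R4 ← R4 + (3)·R2: [0, 0, -10, -29, -5, -87]
R5 ← R5 − R2: [0, 0, -5/2, -7/2, 0, -21/2]
R6 ← R6 + (4)·R2: [0, 0, -15, -42, -7, -126]
R4 ← R4 − R3: [0, 0, 0, -9, -3, -27]
R5 ← R5 − (1/4)·R3: [0, 0, 0, 3/2, 1/2, 9/2]
R6 ← R6 − (3/2)·R3: [0, 0, 0, -12, -4, -36]
R5 ← R5 + (1/6)·R4: [0, 0, 0, 0, 0, 0]
R6 ← R6 − (4/3)·R4: [0, 0, 0, 0, 0, 0]
The echelon form has 4 nonzero rows, and every pivot lies in the first 5 columns, so rank(M) = rank([M|b]) = 4.
The system is consistent.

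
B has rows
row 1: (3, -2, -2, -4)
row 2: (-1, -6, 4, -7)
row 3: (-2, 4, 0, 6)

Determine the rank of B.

2

Row reduce to echelon form.
R2 ← R2 + (1/3)·R1: [0, -20/3, 10/3, -25/3]
R3 ← R3 + (2/3)·R1: [0, 8/3, -4/3, 10/3]
R3 ← R3 + (2/5)·R2: [0, 0, 0, 0]
Echelon form has 2 nonzero rows, so rank(B) = 2.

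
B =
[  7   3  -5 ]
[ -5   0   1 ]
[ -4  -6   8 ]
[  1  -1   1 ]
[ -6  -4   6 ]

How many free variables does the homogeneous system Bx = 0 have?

1

Row reduce to echelon form.
R2 ← R2 + (5/7)·R1: [0, 15/7, -18/7]
R3 ← R3 + (4/7)·R1: [0, -30/7, 36/7]
R4 ← R4 − (1/7)·R1: [0, -10/7, 12/7]
R5 ← R5 + (6/7)·R1: [0, -10/7, 12/7]
R3 ← R3 + (2)·R2: [0, 0, 0]
R4 ← R4 + (2/3)·R2: [0, 0, 0]
R5 ← R5 + (2/3)·R2: [0, 0, 0]
2 nonzero rows, so rank(B) = 2.
B has 3 columns; by rank–nullity, nullity = 3 − 2 = 1.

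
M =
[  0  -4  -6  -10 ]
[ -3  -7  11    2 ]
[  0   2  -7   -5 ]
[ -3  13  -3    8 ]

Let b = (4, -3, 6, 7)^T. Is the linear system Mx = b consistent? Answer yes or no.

no

Row reduce the augmented matrix [M | b].
Swap R1 ↔ R2
R4 ← R4 − R1: [0, 20, -14, 6, 10]
R3 ← R3 + (1/2)·R2: [0, 0, -10, -10, 8]
R4 ← R4 + (5)·R2: [0, 0, -44, -44, 30]
R4 ← R4 − (22/5)·R3: [0, 0, 0, 0, -26/5]
The echelon form has 4 nonzero rows; the last pivot sits in the augmented column, so rank(M) = 3 but rank([M|b]) = 4.
Since the ranks differ, the system is inconsistent.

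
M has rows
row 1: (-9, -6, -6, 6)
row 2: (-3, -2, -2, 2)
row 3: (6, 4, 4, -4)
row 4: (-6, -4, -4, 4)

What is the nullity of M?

Row reduce to echelon form.
R2 ← R2 − (1/3)·R1: [0, 0, 0, 0]
R3 ← R3 + (2/3)·R1: [0, 0, 0, 0]
R4 ← R4 − (2/3)·R1: [0, 0, 0, 0]
1 nonzero row, so rank(M) = 1.
M has 4 columns; by rank–nullity, nullity = 4 − 1 = 3.

3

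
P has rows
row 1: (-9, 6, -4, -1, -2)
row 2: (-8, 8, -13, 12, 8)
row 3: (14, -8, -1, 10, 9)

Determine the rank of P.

3

Row reduce to echelon form.
R2 ← R2 − (8/9)·R1: [0, 8/3, -85/9, 116/9, 88/9]
R3 ← R3 + (14/9)·R1: [0, 4/3, -65/9, 76/9, 53/9]
R3 ← R3 − (1/2)·R2: [0, 0, -5/2, 2, 1]
Echelon form has 3 nonzero rows, so rank(P) = 3.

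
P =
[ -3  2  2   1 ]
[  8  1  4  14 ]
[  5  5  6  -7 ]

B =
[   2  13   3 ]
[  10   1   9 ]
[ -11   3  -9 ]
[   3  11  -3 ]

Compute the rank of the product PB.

3

First compute PB:
[[ -5, -20, -12],
 [ 24, 271, -45],
 [-27,  11,  27]]
Now row reduce the product.
R2 ← R2 + (24/5)·R1: [0, 175, -513/5]
R3 ← R3 − (27/5)·R1: [0, 119, 459/5]
R3 ← R3 − (17/25)·R2: [0, 0, 20196/125]
3 nonzero rows, so rank(PB) = 3.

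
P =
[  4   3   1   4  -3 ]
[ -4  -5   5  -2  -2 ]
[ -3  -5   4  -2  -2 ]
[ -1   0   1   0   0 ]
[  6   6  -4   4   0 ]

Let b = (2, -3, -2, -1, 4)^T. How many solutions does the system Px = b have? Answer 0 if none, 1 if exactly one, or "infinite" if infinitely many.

infinite

Row reduce the augmented matrix [P | b].
R2 ← R2 + R1: [0, -2, 6, 2, -5, -1]
R3 ← R3 + (3/4)·R1: [0, -11/4, 19/4, 1, -17/4, -1/2]
R4 ← R4 + (1/4)·R1: [0, 3/4, 5/4, 1, -3/4, -1/2]
R5 ← R5 − (3/2)·R1: [0, 3/2, -11/2, -2, 9/2, 1]
R3 ← R3 − (11/8)·R2: [0, 0, -7/2, -7/4, 21/8, 7/8]
R4 ← R4 + (3/8)·R2: [0, 0, 7/2, 7/4, -21/8, -7/8]
R5 ← R5 + (3/4)·R2: [0, 0, -1, -1/2, 3/4, 1/4]
R4 ← R4 + R3: [0, 0, 0, 0, 0, 0]
R5 ← R5 − (2/7)·R3: [0, 0, 0, 0, 0, 0]
The echelon form has 3 nonzero rows, and every pivot lies in the first 5 columns, so rank(P) = rank([P|b]) = 3.
The system is consistent.
rank = 3 < 5 unknowns, so there are infinitely many solutions.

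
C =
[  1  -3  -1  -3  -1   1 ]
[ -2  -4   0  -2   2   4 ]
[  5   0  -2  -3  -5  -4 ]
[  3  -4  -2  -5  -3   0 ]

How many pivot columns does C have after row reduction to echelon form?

Row reduce to echelon form.
R2 ← R2 + (2)·R1: [0, -10, -2, -8, 0, 6]
R3 ← R3 − (5)·R1: [0, 15, 3, 12, 0, -9]
R4 ← R4 − (3)·R1: [0, 5, 1, 4, 0, -3]
R3 ← R3 + (3/2)·R2: [0, 0, 0, 0, 0, 0]
R4 ← R4 + (1/2)·R2: [0, 0, 0, 0, 0, 0]
Echelon form has 2 nonzero rows, so rank(C) = 2.
Each nonzero row contributes one pivot column: 2 pivot columns.

2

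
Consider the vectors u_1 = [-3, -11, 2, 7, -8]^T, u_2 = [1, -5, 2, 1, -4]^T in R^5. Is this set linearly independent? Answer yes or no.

yes

Form the matrix with these vectors as rows and row reduce.
R2 ← R2 + (1/3)·R1: [0, -26/3, 8/3, 10/3, -20/3]
2 nonzero rows, so the 2 vectors span a space of dimension 2.
Since 2 = 2, the vectors are linearly independent.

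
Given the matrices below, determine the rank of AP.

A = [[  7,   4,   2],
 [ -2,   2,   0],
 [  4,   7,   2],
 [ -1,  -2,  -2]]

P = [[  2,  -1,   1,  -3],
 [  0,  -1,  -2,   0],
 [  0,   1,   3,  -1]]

3

First compute AP:
[[ 14,  -9,   5, -23],
 [ -4,   0,  -6,   6],
 [  8,  -9,  -4, -14],
 [ -2,   1,  -3,   5]]
Now row reduce the product.
R2 ← R2 + (2/7)·R1: [0, -18/7, -32/7, -4/7]
R3 ← R3 − (4/7)·R1: [0, -27/7, -48/7, -6/7]
R4 ← R4 + (1/7)·R1: [0, -2/7, -16/7, 12/7]
R3 ← R3 − (3/2)·R2: [0, 0, 0, 0]
R4 ← R4 − (1/9)·R2: [0, 0, -16/9, 16/9]
Swap R3 ↔ R4
3 nonzero rows, so rank(AP) = 3.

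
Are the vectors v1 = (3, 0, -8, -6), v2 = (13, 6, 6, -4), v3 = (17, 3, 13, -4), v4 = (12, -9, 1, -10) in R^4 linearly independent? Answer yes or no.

no

Form the matrix with these vectors as rows and row reduce.
R2 ← R2 − (13/3)·R1: [0, 6, 122/3, 22]
R3 ← R3 − (17/3)·R1: [0, 3, 175/3, 30]
R4 ← R4 − (4)·R1: [0, -9, 33, 14]
R3 ← R3 − (1/2)·R2: [0, 0, 38, 19]
R4 ← R4 + (3/2)·R2: [0, 0, 94, 47]
R4 ← R4 − (47/19)·R3: [0, 0, 0, 0]
3 nonzero rows, so the 4 vectors span a space of dimension 3.
Since 3 < 4, the vectors are linearly dependent.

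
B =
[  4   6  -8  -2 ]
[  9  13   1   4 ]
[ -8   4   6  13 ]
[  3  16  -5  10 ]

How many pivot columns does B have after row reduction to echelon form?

4

Row reduce to echelon form.
R2 ← R2 − (9/4)·R1: [0, -1/2, 19, 17/2]
R3 ← R3 + (2)·R1: [0, 16, -10, 9]
R4 ← R4 − (3/4)·R1: [0, 23/2, 1, 23/2]
R3 ← R3 + (32)·R2: [0, 0, 598, 281]
R4 ← R4 + (23)·R2: [0, 0, 438, 207]
R4 ← R4 − (219/299)·R3: [0, 0, 0, 354/299]
Echelon form has 4 nonzero rows, so rank(B) = 4.
Each nonzero row contributes one pivot column: 4 pivot columns.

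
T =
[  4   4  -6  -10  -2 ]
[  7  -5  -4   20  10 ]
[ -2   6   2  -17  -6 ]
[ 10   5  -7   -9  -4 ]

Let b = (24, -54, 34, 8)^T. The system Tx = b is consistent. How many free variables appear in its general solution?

Row reduce the augmented matrix [T | b].
R2 ← R2 − (7/4)·R1: [0, -12, 13/2, 75/2, 27/2, -96]
R3 ← R3 + (1/2)·R1: [0, 8, -1, -22, -7, 46]
R4 ← R4 − (5/2)·R1: [0, -5, 8, 16, 1, -52]
R3 ← R3 + (2/3)·R2: [0, 0, 10/3, 3, 2, -18]
R4 ← R4 − (5/12)·R2: [0, 0, 127/24, 3/8, -37/8, -12]
R4 ← R4 − (127/80)·R3: [0, 0, 0, -351/80, -39/5, 663/40]
The echelon form has 4 nonzero rows, and every pivot lies in the first 5 columns, so rank(T) = rank([T|b]) = 4.
The system is consistent.
Free variables = (unknowns) − (rank) = 5 − 4 = 1.

1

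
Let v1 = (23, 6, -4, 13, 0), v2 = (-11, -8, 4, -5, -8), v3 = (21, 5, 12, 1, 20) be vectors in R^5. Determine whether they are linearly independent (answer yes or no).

yes

Form the matrix with these vectors as rows and row reduce.
R2 ← R2 + (11/23)·R1: [0, -118/23, 48/23, 28/23, -8]
R3 ← R3 − (21/23)·R1: [0, -11/23, 360/23, -250/23, 20]
R3 ← R3 − (11/118)·R2: [0, 0, 912/59, -648/59, 1224/59]
3 nonzero rows, so the 3 vectors span a space of dimension 3.
Since 3 = 3, the vectors are linearly independent.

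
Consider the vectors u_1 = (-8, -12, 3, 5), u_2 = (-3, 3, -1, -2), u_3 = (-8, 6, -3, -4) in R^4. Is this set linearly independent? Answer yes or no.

Form the matrix with these vectors as rows and row reduce.
R2 ← R2 − (3/8)·R1: [0, 15/2, -17/8, -31/8]
R3 ← R3 − R1: [0, 18, -6, -9]
R3 ← R3 − (12/5)·R2: [0, 0, -9/10, 3/10]
3 nonzero rows, so the 3 vectors span a space of dimension 3.
Since 3 = 3, the vectors are linearly independent.

yes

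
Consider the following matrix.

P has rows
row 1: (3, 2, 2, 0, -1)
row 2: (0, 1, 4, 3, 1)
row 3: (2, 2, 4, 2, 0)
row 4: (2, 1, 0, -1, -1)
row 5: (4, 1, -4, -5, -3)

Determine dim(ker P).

Row reduce to echelon form.
R3 ← R3 − (2/3)·R1: [0, 2/3, 8/3, 2, 2/3]
R4 ← R4 − (2/3)·R1: [0, -1/3, -4/3, -1, -1/3]
R5 ← R5 − (4/3)·R1: [0, -5/3, -20/3, -5, -5/3]
R3 ← R3 − (2/3)·R2: [0, 0, 0, 0, 0]
R4 ← R4 + (1/3)·R2: [0, 0, 0, 0, 0]
R5 ← R5 + (5/3)·R2: [0, 0, 0, 0, 0]
2 nonzero rows, so rank(P) = 2.
P has 5 columns; by rank–nullity, nullity = 5 − 2 = 3.

3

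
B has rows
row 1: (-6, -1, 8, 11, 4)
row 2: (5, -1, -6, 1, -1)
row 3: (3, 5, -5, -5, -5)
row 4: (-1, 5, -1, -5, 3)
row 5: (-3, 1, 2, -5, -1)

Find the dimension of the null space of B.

0

Row reduce to echelon form.
R2 ← R2 + (5/6)·R1: [0, -11/6, 2/3, 61/6, 7/3]
R3 ← R3 + (1/2)·R1: [0, 9/2, -1, 1/2, -3]
R4 ← R4 − (1/6)·R1: [0, 31/6, -7/3, -41/6, 7/3]
R5 ← R5 − (1/2)·R1: [0, 3/2, -2, -21/2, -3]
R3 ← R3 + (27/11)·R2: [0, 0, 7/11, 280/11, 30/11]
R4 ← R4 + (31/11)·R2: [0, 0, -5/11, 240/11, 98/11]
R5 ← R5 + (9/11)·R2: [0, 0, -16/11, -24/11, -12/11]
R4 ← R4 + (5/7)·R3: [0, 0, 0, 40, 76/7]
R5 ← R5 + (16/7)·R3: [0, 0, 0, 56, 36/7]
R5 ← R5 − (7/5)·R4: [0, 0, 0, 0, -352/35]
5 nonzero rows, so rank(B) = 5.
B has 5 columns; by rank–nullity, nullity = 5 − 5 = 0.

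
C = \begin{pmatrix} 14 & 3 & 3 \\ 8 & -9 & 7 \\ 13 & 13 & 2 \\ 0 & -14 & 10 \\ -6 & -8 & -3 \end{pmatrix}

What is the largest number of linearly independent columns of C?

Row reduce to echelon form.
R2 ← R2 − (4/7)·R1: [0, -75/7, 37/7]
R3 ← R3 − (13/14)·R1: [0, 143/14, -11/14]
R5 ← R5 + (3/7)·R1: [0, -47/7, -12/7]
R3 ← R3 + (143/150)·R2: [0, 0, 319/75]
R4 ← R4 − (98/75)·R2: [0, 0, 232/75]
R5 ← R5 − (47/75)·R2: [0, 0, -377/75]
R4 ← R4 − (8/11)·R3: [0, 0, 0]
R5 ← R5 + (13/11)·R3: [0, 0, 0]
Echelon form has 3 nonzero rows, so rank(C) = 3.
The rank gives the maximum number of linearly independent columns: 3.

3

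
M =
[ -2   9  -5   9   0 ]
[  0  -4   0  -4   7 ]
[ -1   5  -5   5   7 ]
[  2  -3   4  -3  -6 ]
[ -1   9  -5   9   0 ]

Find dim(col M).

4

Row reduce to echelon form.
R3 ← R3 − (1/2)·R1: [0, 1/2, -5/2, 1/2, 7]
R4 ← R4 + R1: [0, 6, -1, 6, -6]
R5 ← R5 − (1/2)·R1: [0, 9/2, -5/2, 9/2, 0]
R3 ← R3 + (1/8)·R2: [0, 0, -5/2, 0, 63/8]
R4 ← R4 + (3/2)·R2: [0, 0, -1, 0, 9/2]
R5 ← R5 + (9/8)·R2: [0, 0, -5/2, 0, 63/8]
R4 ← R4 − (2/5)·R3: [0, 0, 0, 0, 27/20]
R5 ← R5 − R3: [0, 0, 0, 0, 0]
Echelon form has 4 nonzero rows, so rank(M) = 4.
The column space has dimension equal to the rank: 4.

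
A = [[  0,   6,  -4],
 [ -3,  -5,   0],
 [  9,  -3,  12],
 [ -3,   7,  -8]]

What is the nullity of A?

Row reduce to echelon form.
Swap R1 ↔ R2
R3 ← R3 + (3)·R1: [0, -18, 12]
R4 ← R4 − R1: [0, 12, -8]
R3 ← R3 + (3)·R2: [0, 0, 0]
R4 ← R4 − (2)·R2: [0, 0, 0]
2 nonzero rows, so rank(A) = 2.
A has 3 columns; by rank–nullity, nullity = 3 − 2 = 1.

1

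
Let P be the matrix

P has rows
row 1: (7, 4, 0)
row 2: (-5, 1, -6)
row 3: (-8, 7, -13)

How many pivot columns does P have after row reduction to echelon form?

3

Row reduce to echelon form.
R2 ← R2 + (5/7)·R1: [0, 27/7, -6]
R3 ← R3 + (8/7)·R1: [0, 81/7, -13]
R3 ← R3 − (3)·R2: [0, 0, 5]
Echelon form has 3 nonzero rows, so rank(P) = 3.
Each nonzero row contributes one pivot column: 3 pivot columns.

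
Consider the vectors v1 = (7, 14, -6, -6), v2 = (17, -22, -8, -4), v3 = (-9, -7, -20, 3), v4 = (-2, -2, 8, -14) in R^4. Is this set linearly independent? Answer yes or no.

yes

Form the matrix with these vectors as rows and row reduce.
R2 ← R2 − (17/7)·R1: [0, -56, 46/7, 74/7]
R3 ← R3 + (9/7)·R1: [0, 11, -194/7, -33/7]
R4 ← R4 + (2/7)·R1: [0, 2, 44/7, -110/7]
R3 ← R3 + (11/56)·R2: [0, 0, -5179/196, -517/196]
R4 ← R4 + (1/28)·R2: [0, 0, 639/98, -1503/98]
R4 ← R4 + (1278/5179)·R3: [0, 0, 0, -82800/5179]
4 nonzero rows, so the 4 vectors span a space of dimension 4.
Since 4 = 4, the vectors are linearly independent.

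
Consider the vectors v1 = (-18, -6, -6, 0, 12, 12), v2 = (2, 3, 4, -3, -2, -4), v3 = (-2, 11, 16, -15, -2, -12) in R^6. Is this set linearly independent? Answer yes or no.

no

Form the matrix with these vectors as rows and row reduce.
R2 ← R2 + (1/9)·R1: [0, 7/3, 10/3, -3, -2/3, -8/3]
R3 ← R3 − (1/9)·R1: [0, 35/3, 50/3, -15, -10/3, -40/3]
R3 ← R3 − (5)·R2: [0, 0, 0, 0, 0, 0]
2 nonzero rows, so the 3 vectors span a space of dimension 2.
Since 2 < 3, the vectors are linearly dependent.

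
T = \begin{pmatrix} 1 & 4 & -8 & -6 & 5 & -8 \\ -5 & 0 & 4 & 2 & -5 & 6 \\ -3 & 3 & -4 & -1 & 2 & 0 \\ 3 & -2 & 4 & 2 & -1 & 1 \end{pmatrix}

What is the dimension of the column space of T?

Row reduce to echelon form.
R2 ← R2 + (5)·R1: [0, 20, -36, -28, 20, -34]
R3 ← R3 + (3)·R1: [0, 15, -28, -19, 17, -24]
R4 ← R4 − (3)·R1: [0, -14, 28, 20, -16, 25]
R3 ← R3 − (3/4)·R2: [0, 0, -1, 2, 2, 3/2]
R4 ← R4 + (7/10)·R2: [0, 0, 14/5, 2/5, -2, 6/5]
R4 ← R4 + (14/5)·R3: [0, 0, 0, 6, 18/5, 27/5]
Echelon form has 4 nonzero rows, so rank(T) = 4.
The column space has dimension equal to the rank: 4.

4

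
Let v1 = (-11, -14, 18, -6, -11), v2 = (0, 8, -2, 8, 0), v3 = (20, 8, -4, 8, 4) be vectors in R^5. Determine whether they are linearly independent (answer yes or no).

Form the matrix with these vectors as rows and row reduce.
R3 ← R3 + (20/11)·R1: [0, -192/11, 316/11, -32/11, -16]
R3 ← R3 + (24/11)·R2: [0, 0, 268/11, 160/11, -16]
3 nonzero rows, so the 3 vectors span a space of dimension 3.
Since 3 = 3, the vectors are linearly independent.

yes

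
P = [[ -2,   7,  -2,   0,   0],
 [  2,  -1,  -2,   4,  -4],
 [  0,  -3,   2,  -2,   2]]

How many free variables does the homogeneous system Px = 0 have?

Row reduce to echelon form.
R2 ← R2 + R1: [0, 6, -4, 4, -4]
R3 ← R3 + (1/2)·R2: [0, 0, 0, 0, 0]
2 nonzero rows, so rank(P) = 2.
P has 5 columns; by rank–nullity, nullity = 5 − 2 = 3.

3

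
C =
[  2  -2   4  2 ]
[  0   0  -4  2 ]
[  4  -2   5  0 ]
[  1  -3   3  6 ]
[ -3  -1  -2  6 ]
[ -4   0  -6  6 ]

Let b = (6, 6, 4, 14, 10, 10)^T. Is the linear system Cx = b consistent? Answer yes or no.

yes

Row reduce the augmented matrix [C | b].
R3 ← R3 − (2)·R1: [0, 2, -3, -4, -8]
R4 ← R4 − (1/2)·R1: [0, -2, 1, 5, 11]
R5 ← R5 + (3/2)·R1: [0, -4, 4, 9, 19]
R6 ← R6 + (2)·R1: [0, -4, 2, 10, 22]
Swap R2 ↔ R3
R4 ← R4 + R2: [0, 0, -2, 1, 3]
R5 ← R5 + (2)·R2: [0, 0, -2, 1, 3]
R6 ← R6 + (2)·R2: [0, 0, -4, 2, 6]
R4 ← R4 − (1/2)·R3: [0, 0, 0, 0, 0]
R5 ← R5 − (1/2)·R3: [0, 0, 0, 0, 0]
R6 ← R6 − R3: [0, 0, 0, 0, 0]
The echelon form has 3 nonzero rows, and every pivot lies in the first 4 columns, so rank(C) = rank([C|b]) = 3.
The system is consistent.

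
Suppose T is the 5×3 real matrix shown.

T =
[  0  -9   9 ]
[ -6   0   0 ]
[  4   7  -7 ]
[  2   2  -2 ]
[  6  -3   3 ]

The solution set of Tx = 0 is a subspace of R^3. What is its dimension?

1

Row reduce to echelon form.
Swap R1 ↔ R2
R3 ← R3 + (2/3)·R1: [0, 7, -7]
R4 ← R4 + (1/3)·R1: [0, 2, -2]
R5 ← R5 + R1: [0, -3, 3]
R3 ← R3 + (7/9)·R2: [0, 0, 0]
R4 ← R4 + (2/9)·R2: [0, 0, 0]
R5 ← R5 − (1/3)·R2: [0, 0, 0]
2 nonzero rows, so rank(T) = 2.
T has 3 columns; by rank–nullity, nullity = 3 − 2 = 1.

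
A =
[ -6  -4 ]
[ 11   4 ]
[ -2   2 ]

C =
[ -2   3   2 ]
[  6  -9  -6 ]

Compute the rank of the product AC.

First compute AC:
[[-12,  18,  12],
 [  2,  -3,  -2],
 [ 16, -24, -16]]
Now row reduce the product.
R2 ← R2 + (1/6)·R1: [0, 0, 0]
R3 ← R3 + (4/3)·R1: [0, 0, 0]
1 nonzero row, so rank(AC) = 1.

1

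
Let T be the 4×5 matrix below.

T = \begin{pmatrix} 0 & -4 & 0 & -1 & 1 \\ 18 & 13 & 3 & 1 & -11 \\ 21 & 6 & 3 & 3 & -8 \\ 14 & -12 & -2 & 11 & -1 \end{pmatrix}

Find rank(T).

Row reduce to echelon form.
Swap R1 ↔ R2
R3 ← R3 − (7/6)·R1: [0, -55/6, -1/2, 11/6, 29/6]
R4 ← R4 − (7/9)·R1: [0, -199/9, -13/3, 92/9, 68/9]
R3 ← R3 − (55/24)·R2: [0, 0, -1/2, 33/8, 61/24]
R4 ← R4 − (199/36)·R2: [0, 0, -13/3, 63/4, 73/36]
R4 ← R4 − (26/3)·R3: [0, 0, 0, -20, -20]
Echelon form has 4 nonzero rows, so rank(T) = 4.

4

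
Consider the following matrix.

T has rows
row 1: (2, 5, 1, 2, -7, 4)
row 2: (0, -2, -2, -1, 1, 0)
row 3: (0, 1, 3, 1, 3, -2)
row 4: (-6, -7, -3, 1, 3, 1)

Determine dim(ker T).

Row reduce to echelon form.
R4 ← R4 + (3)·R1: [0, 8, 0, 7, -18, 13]
R3 ← R3 + (1/2)·R2: [0, 0, 2, 1/2, 7/2, -2]
R4 ← R4 + (4)·R2: [0, 0, -8, 3, -14, 13]
R4 ← R4 + (4)·R3: [0, 0, 0, 5, 0, 5]
4 nonzero rows, so rank(T) = 4.
T has 6 columns; by rank–nullity, nullity = 6 − 4 = 2.

2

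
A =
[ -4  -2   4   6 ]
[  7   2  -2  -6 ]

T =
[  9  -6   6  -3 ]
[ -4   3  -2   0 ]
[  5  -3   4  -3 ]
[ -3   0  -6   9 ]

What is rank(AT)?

2

First compute AT:
[[-26,   6, -40,  54],
 [ 63, -30,  66, -69]]
Now row reduce the product.
R2 ← R2 + (63/26)·R1: [0, -201/13, -402/13, 804/13]
2 nonzero rows, so rank(AT) = 2.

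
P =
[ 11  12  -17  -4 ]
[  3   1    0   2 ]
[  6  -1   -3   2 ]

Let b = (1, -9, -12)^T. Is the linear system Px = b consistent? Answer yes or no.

yes

Row reduce the augmented matrix [P | b].
R2 ← R2 − (3/11)·R1: [0, -25/11, 51/11, 34/11, -102/11]
R3 ← R3 − (6/11)·R1: [0, -83/11, 69/11, 46/11, -138/11]
R3 ← R3 − (83/25)·R2: [0, 0, -228/25, -152/25, 456/25]
The echelon form has 3 nonzero rows, and every pivot lies in the first 4 columns, so rank(P) = rank([P|b]) = 3.
The system is consistent.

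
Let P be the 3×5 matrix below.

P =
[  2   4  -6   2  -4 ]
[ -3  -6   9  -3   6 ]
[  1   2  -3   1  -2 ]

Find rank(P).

1

Row reduce to echelon form.
R2 ← R2 + (3/2)·R1: [0, 0, 0, 0, 0]
R3 ← R3 − (1/2)·R1: [0, 0, 0, 0, 0]
Echelon form has 1 nonzero row, so rank(P) = 1.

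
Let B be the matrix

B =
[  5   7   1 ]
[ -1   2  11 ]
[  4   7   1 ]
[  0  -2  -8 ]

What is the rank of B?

Row reduce to echelon form.
R2 ← R2 + (1/5)·R1: [0, 17/5, 56/5]
R3 ← R3 − (4/5)·R1: [0, 7/5, 1/5]
R3 ← R3 − (7/17)·R2: [0, 0, -75/17]
R4 ← R4 + (10/17)·R2: [0, 0, -24/17]
R4 ← R4 − (8/25)·R3: [0, 0, 0]
Echelon form has 3 nonzero rows, so rank(B) = 3.

3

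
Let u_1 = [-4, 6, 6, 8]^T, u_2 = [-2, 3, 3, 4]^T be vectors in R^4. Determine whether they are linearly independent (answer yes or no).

no

Form the matrix with these vectors as rows and row reduce.
R2 ← R2 − (1/2)·R1: [0, 0, 0, 0]
1 nonzero row, so the 2 vectors span a space of dimension 1.
Since 1 < 2, the vectors are linearly dependent.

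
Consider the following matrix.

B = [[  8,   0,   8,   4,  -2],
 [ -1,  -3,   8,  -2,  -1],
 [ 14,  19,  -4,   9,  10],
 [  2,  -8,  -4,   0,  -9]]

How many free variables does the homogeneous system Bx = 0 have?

Row reduce to echelon form.
R2 ← R2 + (1/8)·R1: [0, -3, 9, -3/2, -5/4]
R3 ← R3 − (7/4)·R1: [0, 19, -18, 2, 27/2]
R4 ← R4 − (1/4)·R1: [0, -8, -6, -1, -17/2]
R3 ← R3 + (19/3)·R2: [0, 0, 39, -15/2, 67/12]
R4 ← R4 − (8/3)·R2: [0, 0, -30, 3, -31/6]
R4 ← R4 + (10/13)·R3: [0, 0, 0, -36/13, -34/39]
4 nonzero rows, so rank(B) = 4.
B has 5 columns; by rank–nullity, nullity = 5 − 4 = 1.

1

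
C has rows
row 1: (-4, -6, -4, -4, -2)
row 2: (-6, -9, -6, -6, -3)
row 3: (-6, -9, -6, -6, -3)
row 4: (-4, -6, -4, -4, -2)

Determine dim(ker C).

Row reduce to echelon form.
R2 ← R2 − (3/2)·R1: [0, 0, 0, 0, 0]
R3 ← R3 − (3/2)·R1: [0, 0, 0, 0, 0]
R4 ← R4 − R1: [0, 0, 0, 0, 0]
1 nonzero row, so rank(C) = 1.
C has 5 columns; by rank–nullity, nullity = 5 − 1 = 4.

4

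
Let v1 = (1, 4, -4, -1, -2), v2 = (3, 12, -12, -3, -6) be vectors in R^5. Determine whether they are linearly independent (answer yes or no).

Form the matrix with these vectors as rows and row reduce.
R2 ← R2 − (3)·R1: [0, 0, 0, 0, 0]
1 nonzero row, so the 2 vectors span a space of dimension 1.
Since 1 < 2, the vectors are linearly dependent.

no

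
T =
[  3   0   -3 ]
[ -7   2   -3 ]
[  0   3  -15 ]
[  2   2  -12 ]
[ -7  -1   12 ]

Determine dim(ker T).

1

Row reduce to echelon form.
R2 ← R2 + (7/3)·R1: [0, 2, -10]
R4 ← R4 − (2/3)·R1: [0, 2, -10]
R5 ← R5 + (7/3)·R1: [0, -1, 5]
R3 ← R3 − (3/2)·R2: [0, 0, 0]
R4 ← R4 − R2: [0, 0, 0]
R5 ← R5 + (1/2)·R2: [0, 0, 0]
2 nonzero rows, so rank(T) = 2.
T has 3 columns; by rank–nullity, nullity = 3 − 2 = 1.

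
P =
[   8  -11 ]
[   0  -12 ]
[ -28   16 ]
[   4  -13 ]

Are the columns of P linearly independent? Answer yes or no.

yes

Row reduce P to echelon form.
R3 ← R3 + (7/2)·R1: [0, -45/2]
R4 ← R4 − (1/2)·R1: [0, -15/2]
R3 ← R3 − (15/8)·R2: [0, 0]
R4 ← R4 − (5/8)·R2: [0, 0]
2 pivots among 2 columns.
Every column is a pivot column, so the columns are linearly independent.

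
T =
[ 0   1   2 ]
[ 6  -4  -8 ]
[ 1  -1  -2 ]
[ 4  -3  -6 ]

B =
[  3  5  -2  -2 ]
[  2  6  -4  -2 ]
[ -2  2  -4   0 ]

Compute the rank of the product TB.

First compute TB:
[[ -2,  10, -12,  -2],
 [ 26, -10,  36,  -4],
 [  5,  -5,  10,   0],
 [ 18, -10,  28,  -2]]
Now row reduce the product.
R2 ← R2 + (13)·R1: [0, 120, -120, -30]
R3 ← R3 + (5/2)·R1: [0, 20, -20, -5]
R4 ← R4 + (9)·R1: [0, 80, -80, -20]
R3 ← R3 − (1/6)·R2: [0, 0, 0, 0]
R4 ← R4 − (2/3)·R2: [0, 0, 0, 0]
2 nonzero rows, so rank(TB) = 2.

2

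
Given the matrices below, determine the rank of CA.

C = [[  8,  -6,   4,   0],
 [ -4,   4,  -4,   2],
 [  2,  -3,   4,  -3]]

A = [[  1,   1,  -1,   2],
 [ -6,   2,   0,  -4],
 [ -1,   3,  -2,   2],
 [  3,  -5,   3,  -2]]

First compute CA:
[[ 40,   8, -16,  48],
 [-18, -18,  18, -36],
 [  7,  23, -19,  30]]
Now row reduce the product.
R2 ← R2 + (9/20)·R1: [0, -72/5, 54/5, -72/5]
R3 ← R3 − (7/40)·R1: [0, 108/5, -81/5, 108/5]
R3 ← R3 + (3/2)·R2: [0, 0, 0, 0]
2 nonzero rows, so rank(CA) = 2.

2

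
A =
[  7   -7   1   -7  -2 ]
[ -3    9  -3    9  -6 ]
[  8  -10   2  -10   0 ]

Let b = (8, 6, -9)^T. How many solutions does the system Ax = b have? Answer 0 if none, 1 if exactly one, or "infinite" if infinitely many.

0

Row reduce the augmented matrix [A | b].
R2 ← R2 + (3/7)·R1: [0, 6, -18/7, 6, -48/7, 66/7]
R3 ← R3 − (8/7)·R1: [0, -2, 6/7, -2, 16/7, -127/7]
R3 ← R3 + (1/3)·R2: [0, 0, 0, 0, 0, -15]
The echelon form has 3 nonzero rows; the last pivot sits in the augmented column, so rank(A) = 2 but rank([A|b]) = 3.
Since the ranks differ, the system is inconsistent.
It has no solutions.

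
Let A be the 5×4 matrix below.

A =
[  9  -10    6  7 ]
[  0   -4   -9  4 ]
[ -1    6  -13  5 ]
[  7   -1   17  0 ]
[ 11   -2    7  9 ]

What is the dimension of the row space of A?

3

Row reduce to echelon form.
R3 ← R3 + (1/9)·R1: [0, 44/9, -37/3, 52/9]
R4 ← R4 − (7/9)·R1: [0, 61/9, 37/3, -49/9]
R5 ← R5 − (11/9)·R1: [0, 92/9, -1/3, 4/9]
R3 ← R3 + (11/9)·R2: [0, 0, -70/3, 32/3]
R4 ← R4 + (61/36)·R2: [0, 0, -35/12, 4/3]
R5 ← R5 + (23/9)·R2: [0, 0, -70/3, 32/3]
R4 ← R4 − (1/8)·R3: [0, 0, 0, 0]
R5 ← R5 − R3: [0, 0, 0, 0]
Echelon form has 3 nonzero rows, so rank(A) = 3.
The row space has dimension equal to the rank: 3.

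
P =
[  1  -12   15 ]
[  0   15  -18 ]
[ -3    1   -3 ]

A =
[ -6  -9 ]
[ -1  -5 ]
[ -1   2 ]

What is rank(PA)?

First compute PA:
[[ -9,  81],
 [  3, -111],
 [ 20,  16]]
Now row reduce the product.
R2 ← R2 + (1/3)·R1: [0, -84]
R3 ← R3 + (20/9)·R1: [0, 196]
R3 ← R3 + (7/3)·R2: [0, 0]
2 nonzero rows, so rank(PA) = 2.

2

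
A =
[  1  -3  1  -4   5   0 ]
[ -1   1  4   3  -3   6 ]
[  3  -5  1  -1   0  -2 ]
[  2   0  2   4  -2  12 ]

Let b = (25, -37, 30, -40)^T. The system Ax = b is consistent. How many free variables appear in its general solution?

Row reduce the augmented matrix [A | b].
R2 ← R2 + R1: [0, -2, 5, -1, 2, 6, -12]
R3 ← R3 − (3)·R1: [0, 4, -2, 11, -15, -2, -45]
R4 ← R4 − (2)·R1: [0, 6, 0, 12, -12, 12, -90]
R3 ← R3 + (2)·R2: [0, 0, 8, 9, -11, 10, -69]
R4 ← R4 + (3)·R2: [0, 0, 15, 9, -6, 30, -126]
R4 ← R4 − (15/8)·R3: [0, 0, 0, -63/8, 117/8, 45/4, 27/8]
The echelon form has 4 nonzero rows, and every pivot lies in the first 6 columns, so rank(A) = rank([A|b]) = 4.
The system is consistent.
Free variables = (unknowns) − (rank) = 6 − 4 = 2.

2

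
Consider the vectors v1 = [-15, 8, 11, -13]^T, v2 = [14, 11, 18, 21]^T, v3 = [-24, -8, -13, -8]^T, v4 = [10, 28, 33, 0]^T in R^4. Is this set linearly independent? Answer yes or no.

Form the matrix with these vectors as rows and row reduce.
R2 ← R2 + (14/15)·R1: [0, 277/15, 424/15, 133/15]
R3 ← R3 − (8/5)·R1: [0, -104/5, -153/5, 64/5]
R4 ← R4 + (2/3)·R1: [0, 100/3, 121/3, -26/3]
R3 ← R3 + (312/277)·R2: [0, 0, 343/277, 6312/277]
R4 ← R4 − (500/277)·R2: [0, 0, -2961/277, -6834/277]
R4 ← R4 + (423/49)·R3: [0, 0, 0, 8430/49]
4 nonzero rows, so the 4 vectors span a space of dimension 4.
Since 4 = 4, the vectors are linearly independent.

yes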